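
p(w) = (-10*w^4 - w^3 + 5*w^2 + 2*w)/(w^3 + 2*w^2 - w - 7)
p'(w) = (-3*w^2 - 4*w + 1)*(-10*w^4 - w^3 + 5*w^2 + 2*w)/(w^3 + 2*w^2 - w - 7)^2 + (-40*w^3 - 3*w^2 + 10*w + 2)/(w^3 + 2*w^2 - w - 7)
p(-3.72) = 66.53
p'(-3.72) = -10.23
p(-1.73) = 16.34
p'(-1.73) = -37.10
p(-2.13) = 32.56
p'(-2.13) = -40.38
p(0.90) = 0.26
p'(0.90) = 3.94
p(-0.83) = 0.45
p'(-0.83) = -2.89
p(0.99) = 0.73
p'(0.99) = 6.75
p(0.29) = -0.13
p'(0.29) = -0.52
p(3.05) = -22.78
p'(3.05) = -6.49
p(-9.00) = 114.15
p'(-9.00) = -9.41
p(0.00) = 0.00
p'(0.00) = -0.29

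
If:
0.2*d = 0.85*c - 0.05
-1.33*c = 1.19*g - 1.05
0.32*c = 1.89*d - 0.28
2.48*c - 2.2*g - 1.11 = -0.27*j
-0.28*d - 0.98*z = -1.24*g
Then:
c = 0.10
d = 0.16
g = 0.77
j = 9.52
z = 0.93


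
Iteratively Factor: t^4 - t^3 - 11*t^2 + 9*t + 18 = (t - 2)*(t^3 + t^2 - 9*t - 9) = (t - 2)*(t + 1)*(t^2 - 9) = (t - 2)*(t + 1)*(t + 3)*(t - 3)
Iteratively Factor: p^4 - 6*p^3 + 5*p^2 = (p - 1)*(p^3 - 5*p^2) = (p - 5)*(p - 1)*(p^2) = p*(p - 5)*(p - 1)*(p)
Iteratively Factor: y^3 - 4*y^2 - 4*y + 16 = (y - 4)*(y^2 - 4) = (y - 4)*(y - 2)*(y + 2)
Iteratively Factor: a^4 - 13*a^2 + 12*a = (a - 3)*(a^3 + 3*a^2 - 4*a) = (a - 3)*(a - 1)*(a^2 + 4*a) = a*(a - 3)*(a - 1)*(a + 4)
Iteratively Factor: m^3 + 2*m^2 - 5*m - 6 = (m + 3)*(m^2 - m - 2) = (m + 1)*(m + 3)*(m - 2)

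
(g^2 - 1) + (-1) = g^2 - 2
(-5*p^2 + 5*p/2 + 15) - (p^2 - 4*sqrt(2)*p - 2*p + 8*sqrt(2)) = -6*p^2 + 9*p/2 + 4*sqrt(2)*p - 8*sqrt(2) + 15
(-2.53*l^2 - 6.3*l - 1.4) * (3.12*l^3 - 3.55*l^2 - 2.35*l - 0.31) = -7.8936*l^5 - 10.6745*l^4 + 23.9425*l^3 + 20.5593*l^2 + 5.243*l + 0.434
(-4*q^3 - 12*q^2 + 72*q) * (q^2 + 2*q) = -4*q^5 - 20*q^4 + 48*q^3 + 144*q^2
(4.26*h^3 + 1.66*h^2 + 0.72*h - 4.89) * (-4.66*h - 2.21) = -19.8516*h^4 - 17.1502*h^3 - 7.0238*h^2 + 21.1962*h + 10.8069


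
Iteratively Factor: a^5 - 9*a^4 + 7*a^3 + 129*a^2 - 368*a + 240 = (a - 4)*(a^4 - 5*a^3 - 13*a^2 + 77*a - 60) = (a - 5)*(a - 4)*(a^3 - 13*a + 12) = (a - 5)*(a - 4)*(a + 4)*(a^2 - 4*a + 3) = (a - 5)*(a - 4)*(a - 1)*(a + 4)*(a - 3)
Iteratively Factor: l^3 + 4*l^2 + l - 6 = (l + 3)*(l^2 + l - 2) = (l + 2)*(l + 3)*(l - 1)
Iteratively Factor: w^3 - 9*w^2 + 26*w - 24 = (w - 4)*(w^2 - 5*w + 6) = (w - 4)*(w - 3)*(w - 2)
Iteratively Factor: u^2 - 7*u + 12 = (u - 3)*(u - 4)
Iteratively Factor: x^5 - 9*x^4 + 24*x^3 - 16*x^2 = (x - 4)*(x^4 - 5*x^3 + 4*x^2) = (x - 4)^2*(x^3 - x^2) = x*(x - 4)^2*(x^2 - x) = x^2*(x - 4)^2*(x - 1)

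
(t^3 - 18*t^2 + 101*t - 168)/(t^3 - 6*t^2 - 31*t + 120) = (t - 7)/(t + 5)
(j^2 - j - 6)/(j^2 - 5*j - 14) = (j - 3)/(j - 7)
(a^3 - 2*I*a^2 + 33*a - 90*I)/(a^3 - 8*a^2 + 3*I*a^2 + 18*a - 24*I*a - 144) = (a - 5*I)/(a - 8)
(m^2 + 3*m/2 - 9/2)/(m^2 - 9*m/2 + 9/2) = (m + 3)/(m - 3)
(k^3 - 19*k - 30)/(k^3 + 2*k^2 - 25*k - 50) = (k + 3)/(k + 5)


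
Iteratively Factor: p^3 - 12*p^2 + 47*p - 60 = (p - 4)*(p^2 - 8*p + 15) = (p - 5)*(p - 4)*(p - 3)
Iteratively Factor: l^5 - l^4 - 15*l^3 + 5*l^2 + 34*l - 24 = (l - 4)*(l^4 + 3*l^3 - 3*l^2 - 7*l + 6) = (l - 4)*(l + 2)*(l^3 + l^2 - 5*l + 3) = (l - 4)*(l - 1)*(l + 2)*(l^2 + 2*l - 3) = (l - 4)*(l - 1)^2*(l + 2)*(l + 3)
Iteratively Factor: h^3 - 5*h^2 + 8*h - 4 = (h - 1)*(h^2 - 4*h + 4) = (h - 2)*(h - 1)*(h - 2)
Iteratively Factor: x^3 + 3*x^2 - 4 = (x + 2)*(x^2 + x - 2) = (x - 1)*(x + 2)*(x + 2)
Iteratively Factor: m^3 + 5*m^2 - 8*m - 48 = (m + 4)*(m^2 + m - 12) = (m - 3)*(m + 4)*(m + 4)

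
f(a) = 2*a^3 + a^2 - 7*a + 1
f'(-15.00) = 1313.00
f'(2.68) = 41.45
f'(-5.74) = 179.21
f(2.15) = 10.45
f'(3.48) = 72.62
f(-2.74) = -13.45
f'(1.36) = 6.82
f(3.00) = 43.00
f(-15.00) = -6419.00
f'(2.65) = 40.44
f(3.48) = 73.04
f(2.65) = 26.69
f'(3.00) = 53.00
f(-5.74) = -304.11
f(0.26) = -0.72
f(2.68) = 27.92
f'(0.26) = -6.07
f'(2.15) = 25.04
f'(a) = 6*a^2 + 2*a - 7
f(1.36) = -1.64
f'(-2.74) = 32.57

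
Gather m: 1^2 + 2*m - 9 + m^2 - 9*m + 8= m^2 - 7*m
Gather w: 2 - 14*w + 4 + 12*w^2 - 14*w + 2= 12*w^2 - 28*w + 8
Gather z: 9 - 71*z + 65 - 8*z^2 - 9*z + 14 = -8*z^2 - 80*z + 88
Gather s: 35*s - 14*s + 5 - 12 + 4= 21*s - 3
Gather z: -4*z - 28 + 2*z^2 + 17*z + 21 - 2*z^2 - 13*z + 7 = 0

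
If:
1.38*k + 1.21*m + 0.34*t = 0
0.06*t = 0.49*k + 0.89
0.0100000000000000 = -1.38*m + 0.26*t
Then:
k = -1.40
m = 0.64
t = 3.41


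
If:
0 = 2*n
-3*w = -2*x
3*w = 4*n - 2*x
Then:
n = 0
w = 0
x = 0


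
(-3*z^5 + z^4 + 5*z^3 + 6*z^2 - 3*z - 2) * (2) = -6*z^5 + 2*z^4 + 10*z^3 + 12*z^2 - 6*z - 4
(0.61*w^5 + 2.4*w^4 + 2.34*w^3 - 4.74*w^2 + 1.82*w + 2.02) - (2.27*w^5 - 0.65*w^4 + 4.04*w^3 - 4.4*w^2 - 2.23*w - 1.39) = -1.66*w^5 + 3.05*w^4 - 1.7*w^3 - 0.34*w^2 + 4.05*w + 3.41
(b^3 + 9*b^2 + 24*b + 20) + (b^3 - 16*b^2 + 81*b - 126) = 2*b^3 - 7*b^2 + 105*b - 106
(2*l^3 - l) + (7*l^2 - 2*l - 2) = 2*l^3 + 7*l^2 - 3*l - 2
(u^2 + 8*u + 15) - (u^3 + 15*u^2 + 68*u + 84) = -u^3 - 14*u^2 - 60*u - 69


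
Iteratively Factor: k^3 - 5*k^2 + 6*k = (k - 2)*(k^2 - 3*k) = (k - 3)*(k - 2)*(k)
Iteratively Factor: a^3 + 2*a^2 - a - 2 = (a + 2)*(a^2 - 1) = (a + 1)*(a + 2)*(a - 1)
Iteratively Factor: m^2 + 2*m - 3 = (m + 3)*(m - 1)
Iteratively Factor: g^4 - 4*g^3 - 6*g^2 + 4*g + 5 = (g - 5)*(g^3 + g^2 - g - 1) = (g - 5)*(g + 1)*(g^2 - 1) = (g - 5)*(g - 1)*(g + 1)*(g + 1)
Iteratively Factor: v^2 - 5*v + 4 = (v - 1)*(v - 4)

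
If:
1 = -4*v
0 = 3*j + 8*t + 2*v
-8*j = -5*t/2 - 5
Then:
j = 15/26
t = -2/13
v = -1/4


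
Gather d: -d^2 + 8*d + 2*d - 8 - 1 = -d^2 + 10*d - 9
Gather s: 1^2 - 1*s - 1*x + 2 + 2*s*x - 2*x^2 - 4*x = s*(2*x - 1) - 2*x^2 - 5*x + 3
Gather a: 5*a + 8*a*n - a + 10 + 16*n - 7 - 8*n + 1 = a*(8*n + 4) + 8*n + 4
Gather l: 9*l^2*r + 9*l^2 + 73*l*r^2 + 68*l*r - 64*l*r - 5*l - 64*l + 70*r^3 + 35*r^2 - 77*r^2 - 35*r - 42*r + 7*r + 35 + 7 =l^2*(9*r + 9) + l*(73*r^2 + 4*r - 69) + 70*r^3 - 42*r^2 - 70*r + 42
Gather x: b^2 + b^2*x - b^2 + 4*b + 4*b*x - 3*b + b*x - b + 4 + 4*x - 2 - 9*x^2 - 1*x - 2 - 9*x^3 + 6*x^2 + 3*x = -9*x^3 - 3*x^2 + x*(b^2 + 5*b + 6)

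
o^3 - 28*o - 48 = (o - 6)*(o + 2)*(o + 4)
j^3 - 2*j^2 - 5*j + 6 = (j - 3)*(j - 1)*(j + 2)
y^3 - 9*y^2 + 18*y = y*(y - 6)*(y - 3)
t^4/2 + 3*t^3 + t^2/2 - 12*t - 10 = (t/2 + 1/2)*(t - 2)*(t + 2)*(t + 5)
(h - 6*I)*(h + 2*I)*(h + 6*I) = h^3 + 2*I*h^2 + 36*h + 72*I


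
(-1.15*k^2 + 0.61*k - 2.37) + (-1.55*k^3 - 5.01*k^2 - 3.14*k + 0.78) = -1.55*k^3 - 6.16*k^2 - 2.53*k - 1.59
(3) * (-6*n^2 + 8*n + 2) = -18*n^2 + 24*n + 6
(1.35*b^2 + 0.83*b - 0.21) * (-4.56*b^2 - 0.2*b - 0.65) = -6.156*b^4 - 4.0548*b^3 - 0.0859000000000002*b^2 - 0.4975*b + 0.1365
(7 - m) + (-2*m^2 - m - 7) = -2*m^2 - 2*m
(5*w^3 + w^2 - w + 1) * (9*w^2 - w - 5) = 45*w^5 + 4*w^4 - 35*w^3 + 5*w^2 + 4*w - 5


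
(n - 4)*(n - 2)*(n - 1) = n^3 - 7*n^2 + 14*n - 8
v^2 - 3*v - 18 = (v - 6)*(v + 3)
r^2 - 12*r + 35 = (r - 7)*(r - 5)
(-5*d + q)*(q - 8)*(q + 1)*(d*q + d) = -5*d^2*q^3 + 30*d^2*q^2 + 75*d^2*q + 40*d^2 + d*q^4 - 6*d*q^3 - 15*d*q^2 - 8*d*q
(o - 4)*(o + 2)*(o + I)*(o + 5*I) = o^4 - 2*o^3 + 6*I*o^3 - 13*o^2 - 12*I*o^2 + 10*o - 48*I*o + 40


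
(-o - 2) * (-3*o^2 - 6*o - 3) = 3*o^3 + 12*o^2 + 15*o + 6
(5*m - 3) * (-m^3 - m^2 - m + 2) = -5*m^4 - 2*m^3 - 2*m^2 + 13*m - 6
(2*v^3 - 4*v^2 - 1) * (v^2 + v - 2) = 2*v^5 - 2*v^4 - 8*v^3 + 7*v^2 - v + 2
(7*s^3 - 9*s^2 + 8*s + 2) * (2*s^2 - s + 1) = 14*s^5 - 25*s^4 + 32*s^3 - 13*s^2 + 6*s + 2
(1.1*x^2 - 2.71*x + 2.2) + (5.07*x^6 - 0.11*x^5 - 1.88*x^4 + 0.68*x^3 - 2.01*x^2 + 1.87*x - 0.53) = 5.07*x^6 - 0.11*x^5 - 1.88*x^4 + 0.68*x^3 - 0.91*x^2 - 0.84*x + 1.67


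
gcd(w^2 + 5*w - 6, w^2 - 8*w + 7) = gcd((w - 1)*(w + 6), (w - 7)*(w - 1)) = w - 1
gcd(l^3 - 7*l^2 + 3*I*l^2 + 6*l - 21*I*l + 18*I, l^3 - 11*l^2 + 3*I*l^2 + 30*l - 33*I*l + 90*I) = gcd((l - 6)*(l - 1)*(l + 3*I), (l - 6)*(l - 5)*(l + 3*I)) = l^2 + l*(-6 + 3*I) - 18*I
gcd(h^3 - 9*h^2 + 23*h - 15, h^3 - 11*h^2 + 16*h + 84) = 1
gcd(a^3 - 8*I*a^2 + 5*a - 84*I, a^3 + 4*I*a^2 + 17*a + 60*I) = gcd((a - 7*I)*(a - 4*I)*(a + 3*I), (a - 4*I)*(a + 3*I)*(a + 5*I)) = a^2 - I*a + 12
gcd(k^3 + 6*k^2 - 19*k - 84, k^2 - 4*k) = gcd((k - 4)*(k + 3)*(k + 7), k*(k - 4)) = k - 4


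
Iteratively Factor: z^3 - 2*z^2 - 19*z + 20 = (z - 5)*(z^2 + 3*z - 4) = (z - 5)*(z + 4)*(z - 1)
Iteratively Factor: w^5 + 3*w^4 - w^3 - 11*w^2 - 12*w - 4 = (w - 2)*(w^4 + 5*w^3 + 9*w^2 + 7*w + 2) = (w - 2)*(w + 1)*(w^3 + 4*w^2 + 5*w + 2) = (w - 2)*(w + 1)^2*(w^2 + 3*w + 2) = (w - 2)*(w + 1)^2*(w + 2)*(w + 1)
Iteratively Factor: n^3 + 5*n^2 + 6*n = (n + 2)*(n^2 + 3*n) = (n + 2)*(n + 3)*(n)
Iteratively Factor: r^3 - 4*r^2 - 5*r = (r)*(r^2 - 4*r - 5) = r*(r - 5)*(r + 1)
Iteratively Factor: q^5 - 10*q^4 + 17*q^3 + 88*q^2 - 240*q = (q - 5)*(q^4 - 5*q^3 - 8*q^2 + 48*q) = q*(q - 5)*(q^3 - 5*q^2 - 8*q + 48) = q*(q - 5)*(q - 4)*(q^2 - q - 12) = q*(q - 5)*(q - 4)*(q + 3)*(q - 4)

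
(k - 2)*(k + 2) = k^2 - 4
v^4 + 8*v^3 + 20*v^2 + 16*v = v*(v + 2)^2*(v + 4)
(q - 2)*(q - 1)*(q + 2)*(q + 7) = q^4 + 6*q^3 - 11*q^2 - 24*q + 28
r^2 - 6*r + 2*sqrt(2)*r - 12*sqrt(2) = (r - 6)*(r + 2*sqrt(2))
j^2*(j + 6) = j^3 + 6*j^2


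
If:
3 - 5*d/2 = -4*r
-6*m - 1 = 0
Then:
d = 8*r/5 + 6/5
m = -1/6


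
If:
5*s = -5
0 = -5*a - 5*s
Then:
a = 1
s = -1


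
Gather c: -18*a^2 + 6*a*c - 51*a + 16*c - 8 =-18*a^2 - 51*a + c*(6*a + 16) - 8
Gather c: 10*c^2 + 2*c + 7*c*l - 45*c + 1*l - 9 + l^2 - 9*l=10*c^2 + c*(7*l - 43) + l^2 - 8*l - 9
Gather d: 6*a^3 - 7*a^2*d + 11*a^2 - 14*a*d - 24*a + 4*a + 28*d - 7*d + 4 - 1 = 6*a^3 + 11*a^2 - 20*a + d*(-7*a^2 - 14*a + 21) + 3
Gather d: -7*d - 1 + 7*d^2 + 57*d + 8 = 7*d^2 + 50*d + 7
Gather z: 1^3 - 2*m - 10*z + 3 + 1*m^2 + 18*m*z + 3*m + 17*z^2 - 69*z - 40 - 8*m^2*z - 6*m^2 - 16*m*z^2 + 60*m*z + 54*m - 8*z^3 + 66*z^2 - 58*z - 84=-5*m^2 + 55*m - 8*z^3 + z^2*(83 - 16*m) + z*(-8*m^2 + 78*m - 137) - 120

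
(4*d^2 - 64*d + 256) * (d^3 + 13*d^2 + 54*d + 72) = 4*d^5 - 12*d^4 - 360*d^3 + 160*d^2 + 9216*d + 18432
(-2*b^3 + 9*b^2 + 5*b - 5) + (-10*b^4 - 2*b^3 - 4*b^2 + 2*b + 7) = -10*b^4 - 4*b^3 + 5*b^2 + 7*b + 2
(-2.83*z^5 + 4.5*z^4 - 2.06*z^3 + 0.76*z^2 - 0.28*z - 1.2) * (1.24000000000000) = -3.5092*z^5 + 5.58*z^4 - 2.5544*z^3 + 0.9424*z^2 - 0.3472*z - 1.488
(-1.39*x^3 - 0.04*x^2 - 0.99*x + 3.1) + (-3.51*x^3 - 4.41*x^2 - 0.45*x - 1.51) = -4.9*x^3 - 4.45*x^2 - 1.44*x + 1.59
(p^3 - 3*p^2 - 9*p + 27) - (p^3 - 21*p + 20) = -3*p^2 + 12*p + 7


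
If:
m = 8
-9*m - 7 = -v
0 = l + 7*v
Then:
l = -553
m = 8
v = 79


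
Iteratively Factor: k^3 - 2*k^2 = (k)*(k^2 - 2*k) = k*(k - 2)*(k)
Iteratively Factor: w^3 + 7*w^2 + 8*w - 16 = (w - 1)*(w^2 + 8*w + 16) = (w - 1)*(w + 4)*(w + 4)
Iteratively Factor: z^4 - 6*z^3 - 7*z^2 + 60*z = (z + 3)*(z^3 - 9*z^2 + 20*z) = (z - 4)*(z + 3)*(z^2 - 5*z) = z*(z - 4)*(z + 3)*(z - 5)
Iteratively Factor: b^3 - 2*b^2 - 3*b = (b)*(b^2 - 2*b - 3) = b*(b + 1)*(b - 3)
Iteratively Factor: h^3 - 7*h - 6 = (h + 2)*(h^2 - 2*h - 3) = (h + 1)*(h + 2)*(h - 3)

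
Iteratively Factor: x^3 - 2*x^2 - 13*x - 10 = (x + 2)*(x^2 - 4*x - 5) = (x + 1)*(x + 2)*(x - 5)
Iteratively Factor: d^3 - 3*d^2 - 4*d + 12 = (d - 2)*(d^2 - d - 6) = (d - 2)*(d + 2)*(d - 3)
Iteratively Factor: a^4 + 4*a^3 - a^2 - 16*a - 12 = (a + 1)*(a^3 + 3*a^2 - 4*a - 12) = (a + 1)*(a + 2)*(a^2 + a - 6) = (a - 2)*(a + 1)*(a + 2)*(a + 3)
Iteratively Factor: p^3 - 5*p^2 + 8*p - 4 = (p - 2)*(p^2 - 3*p + 2) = (p - 2)*(p - 1)*(p - 2)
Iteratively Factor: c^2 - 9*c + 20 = (c - 5)*(c - 4)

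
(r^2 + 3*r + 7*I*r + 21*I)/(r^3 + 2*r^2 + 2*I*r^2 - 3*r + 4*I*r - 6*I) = (r + 7*I)/(r^2 + r*(-1 + 2*I) - 2*I)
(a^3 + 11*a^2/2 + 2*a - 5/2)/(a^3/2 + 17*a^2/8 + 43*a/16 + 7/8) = 8*(2*a^3 + 11*a^2 + 4*a - 5)/(8*a^3 + 34*a^2 + 43*a + 14)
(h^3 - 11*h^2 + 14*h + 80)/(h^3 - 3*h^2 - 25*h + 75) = (h^2 - 6*h - 16)/(h^2 + 2*h - 15)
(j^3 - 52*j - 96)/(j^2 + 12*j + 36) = (j^2 - 6*j - 16)/(j + 6)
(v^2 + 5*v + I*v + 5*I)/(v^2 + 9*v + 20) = (v + I)/(v + 4)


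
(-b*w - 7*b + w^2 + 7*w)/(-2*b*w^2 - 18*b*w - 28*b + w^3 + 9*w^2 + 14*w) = (-b + w)/(-2*b*w - 4*b + w^2 + 2*w)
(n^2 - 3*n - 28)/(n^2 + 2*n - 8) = (n - 7)/(n - 2)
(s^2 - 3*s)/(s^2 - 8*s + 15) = s/(s - 5)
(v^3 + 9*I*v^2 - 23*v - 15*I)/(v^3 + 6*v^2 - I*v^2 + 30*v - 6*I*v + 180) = (v^2 + 4*I*v - 3)/(v^2 + 6*v*(1 - I) - 36*I)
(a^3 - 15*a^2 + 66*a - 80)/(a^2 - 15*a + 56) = (a^2 - 7*a + 10)/(a - 7)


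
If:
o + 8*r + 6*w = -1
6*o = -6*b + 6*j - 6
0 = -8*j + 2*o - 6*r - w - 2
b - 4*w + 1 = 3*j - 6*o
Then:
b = -7*w/23 - 51/46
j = 19*w/23 - 25/138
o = 26*w/23 - 5/69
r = -41*w/46 - 8/69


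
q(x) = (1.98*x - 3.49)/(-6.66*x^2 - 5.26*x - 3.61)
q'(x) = (1.98*x - 3.49)*(13.32*x + 5.26)/(-6.66*x^2 - 5.26*x - 3.61)^2 + 1.98/(-6.66*x^2 - 5.26*x - 3.61) = (13.1868*x^2 - 46.4868*x - 25.5052)/(44.3556*x^4 + 70.0632*x^3 + 75.7528*x^2 + 37.9772*x + 13.0321)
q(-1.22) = 0.83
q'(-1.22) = 1.01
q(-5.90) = 0.07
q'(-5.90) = 0.02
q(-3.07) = 0.19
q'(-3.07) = 0.10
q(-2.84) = 0.21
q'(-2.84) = 0.12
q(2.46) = -0.02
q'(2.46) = -0.02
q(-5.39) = 0.08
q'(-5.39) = 0.02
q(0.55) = 0.28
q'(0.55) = -0.65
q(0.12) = 0.75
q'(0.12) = -1.64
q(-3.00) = 0.20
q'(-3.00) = 0.10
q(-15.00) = 0.02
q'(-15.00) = 0.00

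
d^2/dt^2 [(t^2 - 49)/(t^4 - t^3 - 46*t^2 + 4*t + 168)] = 2*(3*t^5 + 60*t^4 + 376*t^3 + 816*t^2 + 432*t + 1024)/(t^9 + 18*t^8 + 96*t^7 - 1248*t^5 - 1728*t^4 + 5120*t^3 + 9216*t^2 - 6912*t - 13824)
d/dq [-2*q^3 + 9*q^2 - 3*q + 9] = -6*q^2 + 18*q - 3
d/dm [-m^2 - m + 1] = -2*m - 1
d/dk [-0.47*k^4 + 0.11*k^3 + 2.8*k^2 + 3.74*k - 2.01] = -1.88*k^3 + 0.33*k^2 + 5.6*k + 3.74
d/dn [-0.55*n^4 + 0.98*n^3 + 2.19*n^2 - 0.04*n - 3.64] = -2.2*n^3 + 2.94*n^2 + 4.38*n - 0.04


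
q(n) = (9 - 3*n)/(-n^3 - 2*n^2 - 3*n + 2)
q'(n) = (9 - 3*n)*(3*n^2 + 4*n + 3)/(-n^3 - 2*n^2 - 3*n + 2)^2 - 3/(-n^3 - 2*n^2 - 3*n + 2)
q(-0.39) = 3.48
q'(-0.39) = 1.23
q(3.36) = 0.02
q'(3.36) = 0.03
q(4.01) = 0.03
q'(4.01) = 0.01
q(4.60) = 0.03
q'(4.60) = 0.00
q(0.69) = -5.13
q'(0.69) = 29.53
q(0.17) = 5.95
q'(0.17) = 13.60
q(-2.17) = 1.67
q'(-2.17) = 1.19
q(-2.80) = 1.04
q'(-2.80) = 0.78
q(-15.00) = 0.02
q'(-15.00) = 0.00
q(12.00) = 0.01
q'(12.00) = 0.00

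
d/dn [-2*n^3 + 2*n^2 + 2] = 2*n*(2 - 3*n)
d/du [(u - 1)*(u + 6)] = 2*u + 5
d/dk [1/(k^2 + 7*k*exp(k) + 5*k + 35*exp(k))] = (-7*k*exp(k) - 2*k - 42*exp(k) - 5)/(k^2 + 7*k*exp(k) + 5*k + 35*exp(k))^2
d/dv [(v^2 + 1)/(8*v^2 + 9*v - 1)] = 9*(v^2 - 2*v - 1)/(64*v^4 + 144*v^3 + 65*v^2 - 18*v + 1)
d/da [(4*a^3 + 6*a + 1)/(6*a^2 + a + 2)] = (24*a^4 + 8*a^3 - 12*a^2 - 12*a + 11)/(36*a^4 + 12*a^3 + 25*a^2 + 4*a + 4)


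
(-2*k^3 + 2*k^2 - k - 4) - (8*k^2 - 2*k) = -2*k^3 - 6*k^2 + k - 4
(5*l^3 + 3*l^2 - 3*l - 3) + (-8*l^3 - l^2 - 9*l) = -3*l^3 + 2*l^2 - 12*l - 3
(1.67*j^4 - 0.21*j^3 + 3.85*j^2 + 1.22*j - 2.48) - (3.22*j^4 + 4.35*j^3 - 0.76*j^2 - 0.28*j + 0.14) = -1.55*j^4 - 4.56*j^3 + 4.61*j^2 + 1.5*j - 2.62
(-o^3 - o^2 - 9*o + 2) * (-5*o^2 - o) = 5*o^5 + 6*o^4 + 46*o^3 - o^2 - 2*o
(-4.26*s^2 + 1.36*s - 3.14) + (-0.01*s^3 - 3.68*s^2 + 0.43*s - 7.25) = -0.01*s^3 - 7.94*s^2 + 1.79*s - 10.39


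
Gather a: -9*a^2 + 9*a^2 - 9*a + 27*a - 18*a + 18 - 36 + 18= 0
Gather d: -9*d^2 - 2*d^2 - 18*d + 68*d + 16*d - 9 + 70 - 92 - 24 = -11*d^2 + 66*d - 55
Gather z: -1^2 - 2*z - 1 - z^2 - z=-z^2 - 3*z - 2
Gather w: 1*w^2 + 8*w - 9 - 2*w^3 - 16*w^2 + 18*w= -2*w^3 - 15*w^2 + 26*w - 9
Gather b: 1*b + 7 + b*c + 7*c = b*(c + 1) + 7*c + 7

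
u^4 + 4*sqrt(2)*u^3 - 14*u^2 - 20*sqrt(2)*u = u*(u - 2*sqrt(2))*(u + sqrt(2))*(u + 5*sqrt(2))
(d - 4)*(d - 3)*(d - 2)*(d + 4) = d^4 - 5*d^3 - 10*d^2 + 80*d - 96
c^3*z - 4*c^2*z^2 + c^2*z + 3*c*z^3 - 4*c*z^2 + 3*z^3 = (c - 3*z)*(c - z)*(c*z + z)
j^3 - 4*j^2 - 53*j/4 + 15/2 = (j - 6)*(j - 1/2)*(j + 5/2)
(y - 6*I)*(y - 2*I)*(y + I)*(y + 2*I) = y^4 - 5*I*y^3 + 10*y^2 - 20*I*y + 24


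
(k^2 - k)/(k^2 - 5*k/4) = 4*(k - 1)/(4*k - 5)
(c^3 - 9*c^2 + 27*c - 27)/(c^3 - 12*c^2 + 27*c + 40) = (c^3 - 9*c^2 + 27*c - 27)/(c^3 - 12*c^2 + 27*c + 40)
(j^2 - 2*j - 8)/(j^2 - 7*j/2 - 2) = 2*(j + 2)/(2*j + 1)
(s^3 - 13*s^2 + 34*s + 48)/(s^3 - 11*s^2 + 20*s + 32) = (s - 6)/(s - 4)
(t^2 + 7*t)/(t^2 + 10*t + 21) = t/(t + 3)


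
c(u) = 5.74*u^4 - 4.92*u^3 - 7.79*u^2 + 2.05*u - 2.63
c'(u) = 22.96*u^3 - 14.76*u^2 - 15.58*u + 2.05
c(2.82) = 193.87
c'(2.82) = 355.63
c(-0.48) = -4.56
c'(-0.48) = 3.59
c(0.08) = -2.52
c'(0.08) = 0.72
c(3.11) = 317.38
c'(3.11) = 501.48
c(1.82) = 8.62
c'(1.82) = 63.22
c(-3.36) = 820.76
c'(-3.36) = -983.18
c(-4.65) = 2997.71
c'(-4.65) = -2553.16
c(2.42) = 83.85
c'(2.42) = 203.31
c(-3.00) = 518.89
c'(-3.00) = -703.97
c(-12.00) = 126377.41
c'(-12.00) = -41611.31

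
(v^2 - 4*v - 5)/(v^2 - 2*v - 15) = (v + 1)/(v + 3)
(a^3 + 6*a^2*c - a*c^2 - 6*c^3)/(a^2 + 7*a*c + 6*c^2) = a - c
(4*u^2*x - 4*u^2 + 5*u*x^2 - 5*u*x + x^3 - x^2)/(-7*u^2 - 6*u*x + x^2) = (4*u*x - 4*u + x^2 - x)/(-7*u + x)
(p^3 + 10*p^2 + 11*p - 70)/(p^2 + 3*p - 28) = (p^2 + 3*p - 10)/(p - 4)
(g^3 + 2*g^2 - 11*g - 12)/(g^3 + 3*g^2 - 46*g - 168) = (g^2 - 2*g - 3)/(g^2 - g - 42)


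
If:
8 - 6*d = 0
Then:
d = 4/3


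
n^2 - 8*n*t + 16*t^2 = (n - 4*t)^2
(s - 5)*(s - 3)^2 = s^3 - 11*s^2 + 39*s - 45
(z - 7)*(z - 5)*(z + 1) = z^3 - 11*z^2 + 23*z + 35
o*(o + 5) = o^2 + 5*o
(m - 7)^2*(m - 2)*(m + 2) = m^4 - 14*m^3 + 45*m^2 + 56*m - 196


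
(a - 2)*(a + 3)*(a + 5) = a^3 + 6*a^2 - a - 30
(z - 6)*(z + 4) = z^2 - 2*z - 24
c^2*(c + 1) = c^3 + c^2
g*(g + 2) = g^2 + 2*g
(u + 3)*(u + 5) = u^2 + 8*u + 15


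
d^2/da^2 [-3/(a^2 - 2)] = 6*(-3*a^2 - 2)/(a^2 - 2)^3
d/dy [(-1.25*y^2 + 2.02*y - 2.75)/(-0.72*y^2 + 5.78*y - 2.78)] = (-5.7706*y^2 + 2.99*y + 10.2794)/(0.5184*y^4 - 8.3232*y^3 + 37.4116*y^2 - 32.1368*y + 7.7284)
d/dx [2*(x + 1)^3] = 6*(x + 1)^2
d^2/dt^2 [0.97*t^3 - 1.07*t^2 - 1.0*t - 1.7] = 5.82*t - 2.14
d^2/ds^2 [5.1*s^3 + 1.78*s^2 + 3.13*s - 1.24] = 30.6*s + 3.56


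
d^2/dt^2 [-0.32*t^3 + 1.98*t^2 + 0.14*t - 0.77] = 3.96 - 1.92*t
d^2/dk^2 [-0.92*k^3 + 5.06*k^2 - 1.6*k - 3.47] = 10.12 - 5.52*k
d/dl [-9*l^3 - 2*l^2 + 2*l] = -27*l^2 - 4*l + 2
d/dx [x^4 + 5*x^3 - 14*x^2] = x*(4*x^2 + 15*x - 28)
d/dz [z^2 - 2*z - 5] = 2*z - 2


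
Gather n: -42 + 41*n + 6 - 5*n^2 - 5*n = -5*n^2 + 36*n - 36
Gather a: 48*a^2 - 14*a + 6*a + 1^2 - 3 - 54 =48*a^2 - 8*a - 56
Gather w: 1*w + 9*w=10*w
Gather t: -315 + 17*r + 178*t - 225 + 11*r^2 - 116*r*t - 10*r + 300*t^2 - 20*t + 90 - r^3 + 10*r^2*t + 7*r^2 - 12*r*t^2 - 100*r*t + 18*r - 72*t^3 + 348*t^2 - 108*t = -r^3 + 18*r^2 + 25*r - 72*t^3 + t^2*(648 - 12*r) + t*(10*r^2 - 216*r + 50) - 450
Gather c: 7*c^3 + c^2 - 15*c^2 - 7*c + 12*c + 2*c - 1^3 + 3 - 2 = 7*c^3 - 14*c^2 + 7*c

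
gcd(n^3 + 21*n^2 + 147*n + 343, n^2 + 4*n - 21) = n + 7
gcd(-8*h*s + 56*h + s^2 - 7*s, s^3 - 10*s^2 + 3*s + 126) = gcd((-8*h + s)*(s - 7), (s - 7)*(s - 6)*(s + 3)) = s - 7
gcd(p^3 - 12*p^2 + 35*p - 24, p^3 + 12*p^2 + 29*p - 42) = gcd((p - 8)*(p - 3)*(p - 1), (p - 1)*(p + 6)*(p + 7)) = p - 1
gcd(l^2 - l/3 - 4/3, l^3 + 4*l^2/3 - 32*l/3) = 1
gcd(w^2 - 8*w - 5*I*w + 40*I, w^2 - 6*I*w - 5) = w - 5*I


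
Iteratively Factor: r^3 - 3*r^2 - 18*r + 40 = (r - 2)*(r^2 - r - 20) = (r - 2)*(r + 4)*(r - 5)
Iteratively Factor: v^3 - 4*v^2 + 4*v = (v - 2)*(v^2 - 2*v) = v*(v - 2)*(v - 2)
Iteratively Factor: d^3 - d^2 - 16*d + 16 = (d - 1)*(d^2 - 16) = (d - 1)*(d + 4)*(d - 4)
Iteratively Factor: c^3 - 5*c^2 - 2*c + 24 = (c - 4)*(c^2 - c - 6) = (c - 4)*(c + 2)*(c - 3)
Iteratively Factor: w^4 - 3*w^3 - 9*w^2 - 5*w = (w + 1)*(w^3 - 4*w^2 - 5*w) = (w + 1)^2*(w^2 - 5*w) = w*(w + 1)^2*(w - 5)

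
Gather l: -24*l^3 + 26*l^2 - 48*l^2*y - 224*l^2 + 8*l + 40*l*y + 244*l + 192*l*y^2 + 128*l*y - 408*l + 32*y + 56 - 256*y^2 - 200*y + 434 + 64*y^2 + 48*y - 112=-24*l^3 + l^2*(-48*y - 198) + l*(192*y^2 + 168*y - 156) - 192*y^2 - 120*y + 378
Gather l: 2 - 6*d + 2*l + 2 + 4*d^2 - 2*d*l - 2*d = 4*d^2 - 8*d + l*(2 - 2*d) + 4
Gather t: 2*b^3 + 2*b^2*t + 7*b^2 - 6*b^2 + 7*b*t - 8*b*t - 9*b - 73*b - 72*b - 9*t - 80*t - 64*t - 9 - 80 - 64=2*b^3 + b^2 - 154*b + t*(2*b^2 - b - 153) - 153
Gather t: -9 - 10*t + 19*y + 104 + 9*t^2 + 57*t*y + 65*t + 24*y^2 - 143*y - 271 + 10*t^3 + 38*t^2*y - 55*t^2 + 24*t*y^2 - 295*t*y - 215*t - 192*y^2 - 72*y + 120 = 10*t^3 + t^2*(38*y - 46) + t*(24*y^2 - 238*y - 160) - 168*y^2 - 196*y - 56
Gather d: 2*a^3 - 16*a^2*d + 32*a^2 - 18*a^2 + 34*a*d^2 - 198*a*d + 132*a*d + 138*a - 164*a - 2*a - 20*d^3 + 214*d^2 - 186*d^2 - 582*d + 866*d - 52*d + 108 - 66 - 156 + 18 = 2*a^3 + 14*a^2 - 28*a - 20*d^3 + d^2*(34*a + 28) + d*(-16*a^2 - 66*a + 232) - 96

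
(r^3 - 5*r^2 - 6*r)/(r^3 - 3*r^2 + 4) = r*(r - 6)/(r^2 - 4*r + 4)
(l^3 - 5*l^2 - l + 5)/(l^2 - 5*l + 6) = (l^3 - 5*l^2 - l + 5)/(l^2 - 5*l + 6)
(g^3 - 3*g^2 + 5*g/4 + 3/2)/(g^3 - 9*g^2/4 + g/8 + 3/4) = 2*(2*g - 3)/(4*g - 3)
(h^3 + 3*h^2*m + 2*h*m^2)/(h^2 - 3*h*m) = (h^2 + 3*h*m + 2*m^2)/(h - 3*m)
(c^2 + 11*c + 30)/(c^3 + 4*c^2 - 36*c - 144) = (c + 5)/(c^2 - 2*c - 24)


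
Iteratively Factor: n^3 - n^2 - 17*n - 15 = (n + 3)*(n^2 - 4*n - 5) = (n - 5)*(n + 3)*(n + 1)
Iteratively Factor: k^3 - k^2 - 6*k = (k + 2)*(k^2 - 3*k) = (k - 3)*(k + 2)*(k)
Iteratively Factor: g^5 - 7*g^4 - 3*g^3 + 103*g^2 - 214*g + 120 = (g - 5)*(g^4 - 2*g^3 - 13*g^2 + 38*g - 24) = (g - 5)*(g - 2)*(g^3 - 13*g + 12) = (g - 5)*(g - 2)*(g - 1)*(g^2 + g - 12) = (g - 5)*(g - 3)*(g - 2)*(g - 1)*(g + 4)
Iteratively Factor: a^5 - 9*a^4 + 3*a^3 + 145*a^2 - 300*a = (a)*(a^4 - 9*a^3 + 3*a^2 + 145*a - 300) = a*(a - 5)*(a^3 - 4*a^2 - 17*a + 60) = a*(a - 5)*(a + 4)*(a^2 - 8*a + 15) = a*(a - 5)*(a - 3)*(a + 4)*(a - 5)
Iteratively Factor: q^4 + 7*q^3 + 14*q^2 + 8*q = (q)*(q^3 + 7*q^2 + 14*q + 8) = q*(q + 2)*(q^2 + 5*q + 4) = q*(q + 1)*(q + 2)*(q + 4)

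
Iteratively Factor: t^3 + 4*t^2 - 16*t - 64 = (t + 4)*(t^2 - 16) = (t + 4)^2*(t - 4)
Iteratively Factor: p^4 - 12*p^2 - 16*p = (p + 2)*(p^3 - 2*p^2 - 8*p) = (p - 4)*(p + 2)*(p^2 + 2*p) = (p - 4)*(p + 2)^2*(p)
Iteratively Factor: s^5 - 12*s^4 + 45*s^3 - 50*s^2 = (s)*(s^4 - 12*s^3 + 45*s^2 - 50*s) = s*(s - 5)*(s^3 - 7*s^2 + 10*s) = s*(s - 5)^2*(s^2 - 2*s) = s^2*(s - 5)^2*(s - 2)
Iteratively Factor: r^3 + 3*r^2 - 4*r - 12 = (r + 3)*(r^2 - 4) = (r + 2)*(r + 3)*(r - 2)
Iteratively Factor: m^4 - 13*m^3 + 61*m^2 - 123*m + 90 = (m - 5)*(m^3 - 8*m^2 + 21*m - 18) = (m - 5)*(m - 2)*(m^2 - 6*m + 9) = (m - 5)*(m - 3)*(m - 2)*(m - 3)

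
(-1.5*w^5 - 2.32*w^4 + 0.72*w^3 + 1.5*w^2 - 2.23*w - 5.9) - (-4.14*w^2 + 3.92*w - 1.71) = -1.5*w^5 - 2.32*w^4 + 0.72*w^3 + 5.64*w^2 - 6.15*w - 4.19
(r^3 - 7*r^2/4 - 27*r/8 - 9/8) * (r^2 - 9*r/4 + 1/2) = r^5 - 4*r^4 + 17*r^3/16 + 179*r^2/32 + 27*r/32 - 9/16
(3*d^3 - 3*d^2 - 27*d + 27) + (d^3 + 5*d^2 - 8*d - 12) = 4*d^3 + 2*d^2 - 35*d + 15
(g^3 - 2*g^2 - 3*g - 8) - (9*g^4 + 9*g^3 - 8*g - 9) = -9*g^4 - 8*g^3 - 2*g^2 + 5*g + 1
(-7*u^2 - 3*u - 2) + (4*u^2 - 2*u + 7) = -3*u^2 - 5*u + 5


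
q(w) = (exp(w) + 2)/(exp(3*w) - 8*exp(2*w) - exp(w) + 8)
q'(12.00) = 0.00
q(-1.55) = 0.30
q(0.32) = -0.57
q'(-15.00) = 0.00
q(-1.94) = 0.28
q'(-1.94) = 0.04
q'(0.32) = 2.06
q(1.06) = -0.13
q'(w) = (exp(w) + 2)*(-3*exp(3*w) + 16*exp(2*w) + exp(w))/(exp(3*w) - 8*exp(2*w) - exp(w) + 8)^2 + exp(w)/(exp(3*w) - 8*exp(2*w) - exp(w) + 8) = ((exp(w) + 2)*(-3*exp(2*w) + 16*exp(w) + 1) + exp(3*w) - 8*exp(2*w) - exp(w) + 8)*exp(w)/(exp(3*w) - 8*exp(2*w) - exp(w) + 8)^2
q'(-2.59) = 0.01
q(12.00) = 0.00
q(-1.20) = 0.33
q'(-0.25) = 3.39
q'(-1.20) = 0.12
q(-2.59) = 0.26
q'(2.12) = -12.03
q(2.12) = 0.46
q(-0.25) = 0.98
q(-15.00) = 0.25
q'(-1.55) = 0.06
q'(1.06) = 0.15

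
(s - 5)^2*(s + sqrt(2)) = s^3 - 10*s^2 + sqrt(2)*s^2 - 10*sqrt(2)*s + 25*s + 25*sqrt(2)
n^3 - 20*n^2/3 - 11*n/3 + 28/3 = (n - 7)*(n - 1)*(n + 4/3)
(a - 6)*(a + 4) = a^2 - 2*a - 24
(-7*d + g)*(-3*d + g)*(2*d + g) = 42*d^3 + d^2*g - 8*d*g^2 + g^3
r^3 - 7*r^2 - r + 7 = (r - 7)*(r - 1)*(r + 1)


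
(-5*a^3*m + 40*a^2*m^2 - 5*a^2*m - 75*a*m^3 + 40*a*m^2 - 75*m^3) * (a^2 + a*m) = -5*a^5*m + 35*a^4*m^2 - 5*a^4*m - 35*a^3*m^3 + 35*a^3*m^2 - 75*a^2*m^4 - 35*a^2*m^3 - 75*a*m^4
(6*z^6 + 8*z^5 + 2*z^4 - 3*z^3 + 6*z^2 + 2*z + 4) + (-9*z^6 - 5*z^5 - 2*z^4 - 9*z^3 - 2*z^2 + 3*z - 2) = -3*z^6 + 3*z^5 - 12*z^3 + 4*z^2 + 5*z + 2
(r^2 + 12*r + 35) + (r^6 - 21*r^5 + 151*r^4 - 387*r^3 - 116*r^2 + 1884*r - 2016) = r^6 - 21*r^5 + 151*r^4 - 387*r^3 - 115*r^2 + 1896*r - 1981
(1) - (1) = 0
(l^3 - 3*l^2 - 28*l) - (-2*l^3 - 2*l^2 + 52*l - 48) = 3*l^3 - l^2 - 80*l + 48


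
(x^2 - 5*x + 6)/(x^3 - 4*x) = (x - 3)/(x*(x + 2))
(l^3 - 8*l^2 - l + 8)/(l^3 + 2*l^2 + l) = (l^2 - 9*l + 8)/(l*(l + 1))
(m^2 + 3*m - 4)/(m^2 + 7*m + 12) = (m - 1)/(m + 3)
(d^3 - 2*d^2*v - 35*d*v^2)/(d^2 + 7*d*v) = (d^2 - 2*d*v - 35*v^2)/(d + 7*v)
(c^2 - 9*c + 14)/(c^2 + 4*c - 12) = (c - 7)/(c + 6)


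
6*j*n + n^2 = n*(6*j + n)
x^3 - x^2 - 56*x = x*(x - 8)*(x + 7)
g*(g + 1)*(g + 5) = g^3 + 6*g^2 + 5*g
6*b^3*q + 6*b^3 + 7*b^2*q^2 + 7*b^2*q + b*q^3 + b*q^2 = (b + q)*(6*b + q)*(b*q + b)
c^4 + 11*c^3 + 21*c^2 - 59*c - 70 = (c - 2)*(c + 1)*(c + 5)*(c + 7)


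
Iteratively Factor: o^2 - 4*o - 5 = (o + 1)*(o - 5)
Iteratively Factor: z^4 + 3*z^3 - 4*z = (z + 2)*(z^3 + z^2 - 2*z) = (z - 1)*(z + 2)*(z^2 + 2*z) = (z - 1)*(z + 2)^2*(z)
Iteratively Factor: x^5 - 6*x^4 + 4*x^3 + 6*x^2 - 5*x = (x - 1)*(x^4 - 5*x^3 - x^2 + 5*x) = (x - 1)*(x + 1)*(x^3 - 6*x^2 + 5*x) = (x - 5)*(x - 1)*(x + 1)*(x^2 - x) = (x - 5)*(x - 1)^2*(x + 1)*(x)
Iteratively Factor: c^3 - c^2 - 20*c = (c - 5)*(c^2 + 4*c) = c*(c - 5)*(c + 4)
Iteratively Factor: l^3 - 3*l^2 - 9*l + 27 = (l - 3)*(l^2 - 9) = (l - 3)*(l + 3)*(l - 3)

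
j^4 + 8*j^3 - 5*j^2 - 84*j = j*(j - 3)*(j + 4)*(j + 7)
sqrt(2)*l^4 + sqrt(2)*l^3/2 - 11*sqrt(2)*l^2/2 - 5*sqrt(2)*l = l*(l - 5/2)*(l + 2)*(sqrt(2)*l + sqrt(2))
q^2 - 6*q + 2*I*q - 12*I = (q - 6)*(q + 2*I)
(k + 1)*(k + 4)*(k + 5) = k^3 + 10*k^2 + 29*k + 20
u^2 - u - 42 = (u - 7)*(u + 6)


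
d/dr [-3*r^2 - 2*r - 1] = -6*r - 2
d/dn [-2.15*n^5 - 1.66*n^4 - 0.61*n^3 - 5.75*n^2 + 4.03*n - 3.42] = -10.75*n^4 - 6.64*n^3 - 1.83*n^2 - 11.5*n + 4.03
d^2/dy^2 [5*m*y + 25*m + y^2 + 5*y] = 2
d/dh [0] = 0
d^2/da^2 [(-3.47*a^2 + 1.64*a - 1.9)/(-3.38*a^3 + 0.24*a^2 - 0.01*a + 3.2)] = (79.2853360000001*a^6 - 112.416096*a^5 + 267.754812*a^4 + 500.719392*a^3 - 227.80668*a^2 + 130.83216*a + 68.04262)/(38.614472*a^9 - 8.225568*a^8 + 0.926796*a^7 - 109.736736*a^6 + 15.577782*a^5 - 1.201992*a^4 + 103.879681*a^3 - 7.37376*a^2 + 0.3072*a - 32.768)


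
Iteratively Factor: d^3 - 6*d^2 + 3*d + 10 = (d - 2)*(d^2 - 4*d - 5) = (d - 5)*(d - 2)*(d + 1)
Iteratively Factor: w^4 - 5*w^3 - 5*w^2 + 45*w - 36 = (w - 4)*(w^3 - w^2 - 9*w + 9) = (w - 4)*(w - 3)*(w^2 + 2*w - 3) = (w - 4)*(w - 3)*(w + 3)*(w - 1)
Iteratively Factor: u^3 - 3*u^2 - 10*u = (u)*(u^2 - 3*u - 10) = u*(u + 2)*(u - 5)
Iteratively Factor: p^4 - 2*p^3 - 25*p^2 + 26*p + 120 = (p - 3)*(p^3 + p^2 - 22*p - 40) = (p - 5)*(p - 3)*(p^2 + 6*p + 8) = (p - 5)*(p - 3)*(p + 4)*(p + 2)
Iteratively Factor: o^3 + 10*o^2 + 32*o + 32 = (o + 4)*(o^2 + 6*o + 8) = (o + 2)*(o + 4)*(o + 4)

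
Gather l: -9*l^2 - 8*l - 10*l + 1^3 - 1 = -9*l^2 - 18*l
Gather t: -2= -2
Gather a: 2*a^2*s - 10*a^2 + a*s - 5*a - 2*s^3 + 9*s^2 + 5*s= a^2*(2*s - 10) + a*(s - 5) - 2*s^3 + 9*s^2 + 5*s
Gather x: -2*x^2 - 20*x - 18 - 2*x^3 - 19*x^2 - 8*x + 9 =-2*x^3 - 21*x^2 - 28*x - 9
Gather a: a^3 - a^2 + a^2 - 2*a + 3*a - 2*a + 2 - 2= a^3 - a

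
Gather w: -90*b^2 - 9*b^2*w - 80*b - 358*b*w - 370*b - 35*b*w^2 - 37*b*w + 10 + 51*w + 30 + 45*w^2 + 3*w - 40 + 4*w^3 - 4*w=-90*b^2 - 450*b + 4*w^3 + w^2*(45 - 35*b) + w*(-9*b^2 - 395*b + 50)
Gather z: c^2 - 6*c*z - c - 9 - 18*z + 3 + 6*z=c^2 - c + z*(-6*c - 12) - 6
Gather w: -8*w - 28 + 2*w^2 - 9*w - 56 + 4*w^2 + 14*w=6*w^2 - 3*w - 84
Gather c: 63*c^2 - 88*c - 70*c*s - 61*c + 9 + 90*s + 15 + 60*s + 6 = 63*c^2 + c*(-70*s - 149) + 150*s + 30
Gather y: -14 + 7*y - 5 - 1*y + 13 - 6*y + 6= 0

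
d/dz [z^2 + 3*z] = 2*z + 3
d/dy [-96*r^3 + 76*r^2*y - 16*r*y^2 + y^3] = 76*r^2 - 32*r*y + 3*y^2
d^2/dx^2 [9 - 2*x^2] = -4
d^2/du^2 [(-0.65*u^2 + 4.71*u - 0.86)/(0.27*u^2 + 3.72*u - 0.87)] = (-5.55111512312578e-17*u^4 + 1.992438*u^3 - 1.292274*u^2 + 1.45556999999999*u + 5.296842)/(0.019683*u^6 + 0.813564*u^5 + 11.018835*u^4 + 46.23588*u^3 - 35.505135*u^2 + 8.447004*u - 0.658503)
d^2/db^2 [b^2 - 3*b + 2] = 2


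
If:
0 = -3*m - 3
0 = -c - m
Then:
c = 1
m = -1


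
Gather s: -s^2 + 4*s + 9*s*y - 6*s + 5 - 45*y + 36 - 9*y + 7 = -s^2 + s*(9*y - 2) - 54*y + 48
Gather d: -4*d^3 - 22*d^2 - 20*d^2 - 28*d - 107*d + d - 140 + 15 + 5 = -4*d^3 - 42*d^2 - 134*d - 120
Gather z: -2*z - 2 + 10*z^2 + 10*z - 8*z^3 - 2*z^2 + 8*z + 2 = -8*z^3 + 8*z^2 + 16*z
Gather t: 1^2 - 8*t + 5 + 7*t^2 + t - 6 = 7*t^2 - 7*t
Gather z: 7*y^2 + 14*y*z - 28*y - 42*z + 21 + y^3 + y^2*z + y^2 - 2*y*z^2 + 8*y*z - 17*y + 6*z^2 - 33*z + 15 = y^3 + 8*y^2 - 45*y + z^2*(6 - 2*y) + z*(y^2 + 22*y - 75) + 36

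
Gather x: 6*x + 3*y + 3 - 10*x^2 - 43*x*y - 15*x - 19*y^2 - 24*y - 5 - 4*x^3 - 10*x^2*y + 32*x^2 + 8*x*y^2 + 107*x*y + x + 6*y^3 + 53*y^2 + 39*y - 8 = -4*x^3 + x^2*(22 - 10*y) + x*(8*y^2 + 64*y - 8) + 6*y^3 + 34*y^2 + 18*y - 10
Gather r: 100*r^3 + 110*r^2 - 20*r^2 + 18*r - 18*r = 100*r^3 + 90*r^2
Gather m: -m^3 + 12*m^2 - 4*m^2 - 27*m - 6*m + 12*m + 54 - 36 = -m^3 + 8*m^2 - 21*m + 18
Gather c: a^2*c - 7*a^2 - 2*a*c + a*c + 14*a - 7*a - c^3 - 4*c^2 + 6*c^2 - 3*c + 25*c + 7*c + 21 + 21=-7*a^2 + 7*a - c^3 + 2*c^2 + c*(a^2 - a + 29) + 42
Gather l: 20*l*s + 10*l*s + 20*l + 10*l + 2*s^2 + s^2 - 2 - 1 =l*(30*s + 30) + 3*s^2 - 3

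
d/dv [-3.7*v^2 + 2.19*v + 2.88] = 2.19 - 7.4*v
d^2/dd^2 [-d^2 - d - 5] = -2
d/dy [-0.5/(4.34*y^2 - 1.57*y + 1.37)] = (4.34*y - 0.785)/(4.34*y^2 - 1.57*y + 1.37)^2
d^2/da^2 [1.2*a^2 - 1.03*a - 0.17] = 2.40000000000000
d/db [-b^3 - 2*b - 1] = -3*b^2 - 2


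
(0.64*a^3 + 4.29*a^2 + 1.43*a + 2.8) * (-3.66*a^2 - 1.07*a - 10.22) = -2.3424*a^5 - 16.3862*a^4 - 16.3649*a^3 - 55.6219*a^2 - 17.6106*a - 28.616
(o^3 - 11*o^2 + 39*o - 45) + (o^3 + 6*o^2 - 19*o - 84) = 2*o^3 - 5*o^2 + 20*o - 129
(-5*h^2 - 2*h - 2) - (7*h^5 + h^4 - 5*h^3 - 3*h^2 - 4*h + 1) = -7*h^5 - h^4 + 5*h^3 - 2*h^2 + 2*h - 3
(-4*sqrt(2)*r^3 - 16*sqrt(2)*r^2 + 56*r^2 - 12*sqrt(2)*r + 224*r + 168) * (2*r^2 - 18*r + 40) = -8*sqrt(2)*r^5 + 40*sqrt(2)*r^4 + 112*r^4 - 560*r^3 + 104*sqrt(2)*r^3 - 1456*r^2 - 424*sqrt(2)*r^2 - 480*sqrt(2)*r + 5936*r + 6720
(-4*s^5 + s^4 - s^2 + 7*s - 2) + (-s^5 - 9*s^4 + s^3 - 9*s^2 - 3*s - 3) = -5*s^5 - 8*s^4 + s^3 - 10*s^2 + 4*s - 5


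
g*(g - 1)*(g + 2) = g^3 + g^2 - 2*g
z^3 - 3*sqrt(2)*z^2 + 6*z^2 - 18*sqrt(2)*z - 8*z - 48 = (z + 6)*(z - 4*sqrt(2))*(z + sqrt(2))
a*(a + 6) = a^2 + 6*a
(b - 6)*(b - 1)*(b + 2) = b^3 - 5*b^2 - 8*b + 12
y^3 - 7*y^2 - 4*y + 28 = (y - 7)*(y - 2)*(y + 2)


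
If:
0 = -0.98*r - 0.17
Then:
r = -0.17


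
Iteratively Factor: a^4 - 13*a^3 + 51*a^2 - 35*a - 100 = (a + 1)*(a^3 - 14*a^2 + 65*a - 100) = (a - 4)*(a + 1)*(a^2 - 10*a + 25) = (a - 5)*(a - 4)*(a + 1)*(a - 5)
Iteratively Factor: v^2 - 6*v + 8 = (v - 2)*(v - 4)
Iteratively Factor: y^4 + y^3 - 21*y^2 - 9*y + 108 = (y - 3)*(y^3 + 4*y^2 - 9*y - 36) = (y - 3)*(y + 3)*(y^2 + y - 12) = (y - 3)^2*(y + 3)*(y + 4)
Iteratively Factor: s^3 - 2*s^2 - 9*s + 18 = (s - 2)*(s^2 - 9) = (s - 3)*(s - 2)*(s + 3)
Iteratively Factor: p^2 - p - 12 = (p - 4)*(p + 3)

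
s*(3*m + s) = 3*m*s + s^2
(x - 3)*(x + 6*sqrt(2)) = x^2 - 3*x + 6*sqrt(2)*x - 18*sqrt(2)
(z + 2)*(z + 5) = z^2 + 7*z + 10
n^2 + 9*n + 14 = (n + 2)*(n + 7)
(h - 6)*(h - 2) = h^2 - 8*h + 12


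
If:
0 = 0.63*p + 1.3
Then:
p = -2.06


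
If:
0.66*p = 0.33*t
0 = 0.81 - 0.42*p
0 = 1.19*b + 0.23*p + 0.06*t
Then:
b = -0.57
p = 1.93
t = 3.86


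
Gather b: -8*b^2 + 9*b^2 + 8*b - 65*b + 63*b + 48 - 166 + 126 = b^2 + 6*b + 8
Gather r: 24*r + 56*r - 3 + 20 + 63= 80*r + 80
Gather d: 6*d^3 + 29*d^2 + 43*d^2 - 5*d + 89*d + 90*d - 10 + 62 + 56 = 6*d^3 + 72*d^2 + 174*d + 108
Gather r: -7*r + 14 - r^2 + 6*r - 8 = -r^2 - r + 6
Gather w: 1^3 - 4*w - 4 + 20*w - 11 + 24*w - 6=40*w - 20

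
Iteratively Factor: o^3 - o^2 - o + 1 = (o - 1)*(o^2 - 1) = (o - 1)*(o + 1)*(o - 1)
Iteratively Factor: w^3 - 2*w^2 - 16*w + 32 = (w - 2)*(w^2 - 16) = (w - 4)*(w - 2)*(w + 4)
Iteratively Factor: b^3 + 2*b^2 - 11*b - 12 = (b + 1)*(b^2 + b - 12) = (b + 1)*(b + 4)*(b - 3)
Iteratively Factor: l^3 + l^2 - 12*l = (l - 3)*(l^2 + 4*l) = (l - 3)*(l + 4)*(l)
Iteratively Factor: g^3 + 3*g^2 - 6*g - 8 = (g - 2)*(g^2 + 5*g + 4) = (g - 2)*(g + 4)*(g + 1)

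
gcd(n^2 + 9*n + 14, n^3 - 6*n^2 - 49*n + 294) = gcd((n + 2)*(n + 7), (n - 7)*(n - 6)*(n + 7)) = n + 7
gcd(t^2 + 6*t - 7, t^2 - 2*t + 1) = t - 1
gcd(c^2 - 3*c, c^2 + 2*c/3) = c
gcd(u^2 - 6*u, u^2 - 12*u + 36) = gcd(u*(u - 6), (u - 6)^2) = u - 6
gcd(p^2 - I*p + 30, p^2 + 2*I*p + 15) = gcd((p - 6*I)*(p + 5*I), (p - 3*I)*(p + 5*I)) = p + 5*I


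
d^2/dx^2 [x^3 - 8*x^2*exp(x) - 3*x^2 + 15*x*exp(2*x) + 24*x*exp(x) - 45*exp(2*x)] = -8*x^2*exp(x) + 60*x*exp(2*x) - 8*x*exp(x) + 6*x - 120*exp(2*x) + 32*exp(x) - 6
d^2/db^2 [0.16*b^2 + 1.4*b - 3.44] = 0.320000000000000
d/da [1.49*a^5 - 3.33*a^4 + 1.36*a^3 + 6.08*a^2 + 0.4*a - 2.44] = 7.45*a^4 - 13.32*a^3 + 4.08*a^2 + 12.16*a + 0.4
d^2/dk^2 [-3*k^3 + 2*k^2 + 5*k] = 4 - 18*k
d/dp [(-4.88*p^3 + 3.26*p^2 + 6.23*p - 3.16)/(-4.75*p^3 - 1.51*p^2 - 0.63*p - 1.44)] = (1.4210854715202e-14*p^5 + 22.8538*p^4 + 65.3338*p^3 - 16.5949*p^2 - 18.932*p - 10.962)/(22.5625*p^6 + 14.345*p^5 + 8.2651*p^4 + 15.5826*p^3 + 4.7457*p^2 + 1.8144*p + 2.0736)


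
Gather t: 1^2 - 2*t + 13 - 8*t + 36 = 50 - 10*t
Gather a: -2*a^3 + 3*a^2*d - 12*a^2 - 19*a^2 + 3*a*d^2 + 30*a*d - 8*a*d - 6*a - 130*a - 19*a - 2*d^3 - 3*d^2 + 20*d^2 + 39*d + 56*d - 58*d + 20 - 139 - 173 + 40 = -2*a^3 + a^2*(3*d - 31) + a*(3*d^2 + 22*d - 155) - 2*d^3 + 17*d^2 + 37*d - 252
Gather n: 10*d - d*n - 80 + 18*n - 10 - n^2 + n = 10*d - n^2 + n*(19 - d) - 90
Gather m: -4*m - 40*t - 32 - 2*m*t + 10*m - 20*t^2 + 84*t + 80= m*(6 - 2*t) - 20*t^2 + 44*t + 48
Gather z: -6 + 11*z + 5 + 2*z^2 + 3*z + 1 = 2*z^2 + 14*z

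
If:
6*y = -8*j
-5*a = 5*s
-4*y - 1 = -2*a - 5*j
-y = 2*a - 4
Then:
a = 64/35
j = -9/35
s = -64/35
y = 12/35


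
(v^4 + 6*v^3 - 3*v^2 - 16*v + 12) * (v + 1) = v^5 + 7*v^4 + 3*v^3 - 19*v^2 - 4*v + 12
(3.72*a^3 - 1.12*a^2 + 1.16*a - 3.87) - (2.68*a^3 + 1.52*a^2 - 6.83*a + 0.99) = 1.04*a^3 - 2.64*a^2 + 7.99*a - 4.86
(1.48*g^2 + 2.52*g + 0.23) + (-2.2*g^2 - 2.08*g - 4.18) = -0.72*g^2 + 0.44*g - 3.95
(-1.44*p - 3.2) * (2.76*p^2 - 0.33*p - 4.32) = -3.9744*p^3 - 8.3568*p^2 + 7.2768*p + 13.824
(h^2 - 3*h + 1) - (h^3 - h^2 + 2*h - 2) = -h^3 + 2*h^2 - 5*h + 3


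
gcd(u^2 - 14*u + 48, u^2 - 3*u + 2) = 1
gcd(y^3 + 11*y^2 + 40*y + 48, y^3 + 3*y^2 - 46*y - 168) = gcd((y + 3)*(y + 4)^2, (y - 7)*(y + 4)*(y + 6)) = y + 4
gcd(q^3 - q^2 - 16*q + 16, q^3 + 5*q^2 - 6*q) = q - 1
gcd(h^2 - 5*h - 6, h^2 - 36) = h - 6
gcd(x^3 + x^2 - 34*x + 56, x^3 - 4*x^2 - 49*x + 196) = x^2 + 3*x - 28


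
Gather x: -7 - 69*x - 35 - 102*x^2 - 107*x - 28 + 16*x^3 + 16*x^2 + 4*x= 16*x^3 - 86*x^2 - 172*x - 70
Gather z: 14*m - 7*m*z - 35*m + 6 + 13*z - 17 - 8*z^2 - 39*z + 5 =-21*m - 8*z^2 + z*(-7*m - 26) - 6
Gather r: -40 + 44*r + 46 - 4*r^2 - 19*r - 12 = -4*r^2 + 25*r - 6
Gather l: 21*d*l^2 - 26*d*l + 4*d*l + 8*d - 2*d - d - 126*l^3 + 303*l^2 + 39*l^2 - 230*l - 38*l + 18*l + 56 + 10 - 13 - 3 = 5*d - 126*l^3 + l^2*(21*d + 342) + l*(-22*d - 250) + 50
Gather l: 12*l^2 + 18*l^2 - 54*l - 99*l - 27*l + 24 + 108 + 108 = 30*l^2 - 180*l + 240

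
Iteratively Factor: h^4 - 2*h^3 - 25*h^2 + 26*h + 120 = (h + 4)*(h^3 - 6*h^2 - h + 30) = (h - 5)*(h + 4)*(h^2 - h - 6) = (h - 5)*(h - 3)*(h + 4)*(h + 2)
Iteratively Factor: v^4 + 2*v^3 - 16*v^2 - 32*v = (v - 4)*(v^3 + 6*v^2 + 8*v) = (v - 4)*(v + 4)*(v^2 + 2*v) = v*(v - 4)*(v + 4)*(v + 2)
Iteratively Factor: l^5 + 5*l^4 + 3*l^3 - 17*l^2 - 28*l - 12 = (l + 1)*(l^4 + 4*l^3 - l^2 - 16*l - 12) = (l + 1)*(l + 3)*(l^3 + l^2 - 4*l - 4) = (l + 1)*(l + 2)*(l + 3)*(l^2 - l - 2) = (l + 1)^2*(l + 2)*(l + 3)*(l - 2)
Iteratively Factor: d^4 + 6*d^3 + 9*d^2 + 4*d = (d + 1)*(d^3 + 5*d^2 + 4*d) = (d + 1)*(d + 4)*(d^2 + d) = d*(d + 1)*(d + 4)*(d + 1)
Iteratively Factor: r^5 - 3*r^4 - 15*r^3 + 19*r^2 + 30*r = (r - 2)*(r^4 - r^3 - 17*r^2 - 15*r) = (r - 2)*(r + 1)*(r^3 - 2*r^2 - 15*r) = (r - 2)*(r + 1)*(r + 3)*(r^2 - 5*r) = r*(r - 2)*(r + 1)*(r + 3)*(r - 5)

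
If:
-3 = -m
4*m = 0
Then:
No Solution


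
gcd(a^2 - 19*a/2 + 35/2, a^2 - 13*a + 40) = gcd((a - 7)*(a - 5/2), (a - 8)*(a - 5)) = 1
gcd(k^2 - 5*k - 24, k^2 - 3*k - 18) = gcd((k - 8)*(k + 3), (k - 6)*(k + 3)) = k + 3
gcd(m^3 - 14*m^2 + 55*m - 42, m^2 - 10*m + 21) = m - 7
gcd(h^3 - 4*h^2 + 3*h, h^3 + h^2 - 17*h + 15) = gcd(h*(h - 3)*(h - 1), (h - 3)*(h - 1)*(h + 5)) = h^2 - 4*h + 3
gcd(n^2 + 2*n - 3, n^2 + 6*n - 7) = n - 1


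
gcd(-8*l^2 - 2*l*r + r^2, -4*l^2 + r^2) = 2*l + r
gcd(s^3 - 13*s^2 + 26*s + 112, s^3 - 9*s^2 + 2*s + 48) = s^2 - 6*s - 16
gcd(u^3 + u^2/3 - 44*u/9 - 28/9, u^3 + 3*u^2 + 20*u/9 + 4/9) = u^2 + 8*u/3 + 4/3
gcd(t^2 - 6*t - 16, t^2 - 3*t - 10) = t + 2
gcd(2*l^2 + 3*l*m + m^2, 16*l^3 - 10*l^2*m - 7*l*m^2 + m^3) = 2*l + m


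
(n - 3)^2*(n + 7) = n^3 + n^2 - 33*n + 63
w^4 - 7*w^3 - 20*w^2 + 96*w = w*(w - 8)*(w - 3)*(w + 4)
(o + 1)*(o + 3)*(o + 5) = o^3 + 9*o^2 + 23*o + 15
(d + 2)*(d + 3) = d^2 + 5*d + 6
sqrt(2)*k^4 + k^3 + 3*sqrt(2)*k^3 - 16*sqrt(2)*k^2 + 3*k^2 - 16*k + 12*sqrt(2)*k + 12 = (k - 2)*(k - 1)*(k + 6)*(sqrt(2)*k + 1)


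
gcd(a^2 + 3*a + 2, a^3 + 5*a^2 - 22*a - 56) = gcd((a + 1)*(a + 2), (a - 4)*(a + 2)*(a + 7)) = a + 2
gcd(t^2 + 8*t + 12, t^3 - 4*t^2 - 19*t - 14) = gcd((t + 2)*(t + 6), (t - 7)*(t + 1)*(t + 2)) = t + 2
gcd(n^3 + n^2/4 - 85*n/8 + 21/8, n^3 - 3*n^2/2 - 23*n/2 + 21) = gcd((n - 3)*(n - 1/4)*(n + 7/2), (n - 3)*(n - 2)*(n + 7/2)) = n^2 + n/2 - 21/2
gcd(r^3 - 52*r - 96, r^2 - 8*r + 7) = 1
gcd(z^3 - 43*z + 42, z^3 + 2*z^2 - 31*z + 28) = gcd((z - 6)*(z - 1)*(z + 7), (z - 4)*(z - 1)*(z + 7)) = z^2 + 6*z - 7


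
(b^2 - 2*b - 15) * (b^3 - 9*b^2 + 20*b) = b^5 - 11*b^4 + 23*b^3 + 95*b^2 - 300*b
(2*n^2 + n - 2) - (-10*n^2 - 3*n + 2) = 12*n^2 + 4*n - 4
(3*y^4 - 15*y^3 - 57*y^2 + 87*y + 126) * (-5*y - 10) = -15*y^5 + 45*y^4 + 435*y^3 + 135*y^2 - 1500*y - 1260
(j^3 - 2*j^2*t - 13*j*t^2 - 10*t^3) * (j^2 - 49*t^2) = j^5 - 2*j^4*t - 62*j^3*t^2 + 88*j^2*t^3 + 637*j*t^4 + 490*t^5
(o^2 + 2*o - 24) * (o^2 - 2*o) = o^4 - 28*o^2 + 48*o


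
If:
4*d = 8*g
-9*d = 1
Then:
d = -1/9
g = -1/18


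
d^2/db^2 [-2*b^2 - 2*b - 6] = -4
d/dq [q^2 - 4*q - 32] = 2*q - 4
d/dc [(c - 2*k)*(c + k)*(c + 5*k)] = 3*c^2 + 8*c*k - 7*k^2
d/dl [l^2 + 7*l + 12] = 2*l + 7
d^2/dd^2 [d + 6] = 0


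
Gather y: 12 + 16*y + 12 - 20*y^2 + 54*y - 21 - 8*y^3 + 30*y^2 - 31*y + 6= -8*y^3 + 10*y^2 + 39*y + 9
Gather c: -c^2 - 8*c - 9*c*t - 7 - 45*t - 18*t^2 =-c^2 + c*(-9*t - 8) - 18*t^2 - 45*t - 7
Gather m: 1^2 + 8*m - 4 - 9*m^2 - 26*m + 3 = -9*m^2 - 18*m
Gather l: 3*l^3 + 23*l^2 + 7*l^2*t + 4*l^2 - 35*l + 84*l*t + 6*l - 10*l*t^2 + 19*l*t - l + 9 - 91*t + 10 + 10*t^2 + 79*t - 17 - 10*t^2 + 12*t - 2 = 3*l^3 + l^2*(7*t + 27) + l*(-10*t^2 + 103*t - 30)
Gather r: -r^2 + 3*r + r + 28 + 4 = -r^2 + 4*r + 32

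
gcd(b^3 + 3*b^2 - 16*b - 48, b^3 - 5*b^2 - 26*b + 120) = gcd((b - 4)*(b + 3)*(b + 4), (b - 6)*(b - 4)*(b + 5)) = b - 4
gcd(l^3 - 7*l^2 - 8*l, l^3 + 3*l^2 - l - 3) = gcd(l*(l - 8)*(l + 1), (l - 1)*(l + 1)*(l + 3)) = l + 1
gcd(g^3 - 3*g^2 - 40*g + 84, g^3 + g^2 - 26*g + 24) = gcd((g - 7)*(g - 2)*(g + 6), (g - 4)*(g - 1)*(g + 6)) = g + 6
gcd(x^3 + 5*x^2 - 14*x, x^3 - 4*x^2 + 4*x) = x^2 - 2*x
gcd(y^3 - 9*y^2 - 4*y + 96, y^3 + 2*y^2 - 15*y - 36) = y^2 - y - 12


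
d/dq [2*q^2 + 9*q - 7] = 4*q + 9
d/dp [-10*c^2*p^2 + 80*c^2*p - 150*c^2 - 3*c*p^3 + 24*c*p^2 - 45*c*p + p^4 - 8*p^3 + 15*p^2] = -20*c^2*p + 80*c^2 - 9*c*p^2 + 48*c*p - 45*c + 4*p^3 - 24*p^2 + 30*p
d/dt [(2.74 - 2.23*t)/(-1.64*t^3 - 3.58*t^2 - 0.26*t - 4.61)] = (-7.3144*t^3 + 5.4974*t^2 + 19.6184*t + 10.9927)/(2.6896*t^6 + 11.7424*t^5 + 13.6692*t^4 + 16.9824*t^3 + 33.0752*t^2 + 2.3972*t + 21.2521)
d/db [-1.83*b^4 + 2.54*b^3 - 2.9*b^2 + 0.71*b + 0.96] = -7.32*b^3 + 7.62*b^2 - 5.8*b + 0.71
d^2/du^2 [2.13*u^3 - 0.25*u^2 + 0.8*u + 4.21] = 12.78*u - 0.5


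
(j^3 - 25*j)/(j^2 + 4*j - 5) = j*(j - 5)/(j - 1)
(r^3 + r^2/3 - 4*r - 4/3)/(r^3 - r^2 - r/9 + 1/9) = 3*(r^2 - 4)/(3*r^2 - 4*r + 1)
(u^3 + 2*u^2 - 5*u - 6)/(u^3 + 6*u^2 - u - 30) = (u + 1)/(u + 5)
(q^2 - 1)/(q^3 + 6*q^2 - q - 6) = 1/(q + 6)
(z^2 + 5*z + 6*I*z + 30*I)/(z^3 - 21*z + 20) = (z + 6*I)/(z^2 - 5*z + 4)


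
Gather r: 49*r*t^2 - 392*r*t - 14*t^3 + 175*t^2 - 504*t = r*(49*t^2 - 392*t) - 14*t^3 + 175*t^2 - 504*t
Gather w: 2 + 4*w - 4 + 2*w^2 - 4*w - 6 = 2*w^2 - 8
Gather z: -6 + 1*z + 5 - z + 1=0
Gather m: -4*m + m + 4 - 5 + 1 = -3*m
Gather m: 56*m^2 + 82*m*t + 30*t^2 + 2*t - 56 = 56*m^2 + 82*m*t + 30*t^2 + 2*t - 56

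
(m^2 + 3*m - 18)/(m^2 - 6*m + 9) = (m + 6)/(m - 3)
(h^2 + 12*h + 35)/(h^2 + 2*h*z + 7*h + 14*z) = (h + 5)/(h + 2*z)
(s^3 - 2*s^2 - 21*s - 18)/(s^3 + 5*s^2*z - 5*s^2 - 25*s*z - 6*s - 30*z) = (s + 3)/(s + 5*z)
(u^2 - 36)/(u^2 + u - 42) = (u + 6)/(u + 7)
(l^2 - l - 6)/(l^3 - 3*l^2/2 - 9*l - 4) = 2*(l - 3)/(2*l^2 - 7*l - 4)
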